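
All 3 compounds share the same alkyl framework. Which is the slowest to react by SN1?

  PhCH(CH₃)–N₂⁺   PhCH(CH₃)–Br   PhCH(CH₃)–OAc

PhCH(CH₃)–OAc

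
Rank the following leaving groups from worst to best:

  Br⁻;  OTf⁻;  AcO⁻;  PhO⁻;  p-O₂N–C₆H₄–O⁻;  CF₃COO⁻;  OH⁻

OH⁻ < PhO⁻ < p-O₂N–C₆H₄–O⁻ < AcO⁻ < CF₃COO⁻ < Br⁻ < OTf⁻

OTf⁻: pKₐ(CF₃SO₃H (triflic acid)) ≈ -14
Br⁻: pKₐ(HBr) ≈ -9
CF₃COO⁻: pKₐ(CF₃COOH) ≈ 0.2 — strongly electron-withdrawing CF₃ stabilises the carboxylate
AcO⁻: pKₐ(CH₃COOH) ≈ 4.8 — resonance-stabilised but still a weak base
p-O₂N–C₆H₄–O⁻: pKₐ(p-nitrophenol) ≈ 7.2 — nitro group delocalises the charge; the classic chromogenic LG
PhO⁻: pKₐ(C₆H₅OH (phenol)) ≈ 10
OH⁻: pKₐ(H₂O) ≈ 15.7 — strong base; essentially never leaves without prior activation
The question asks for worst first, so the sequence is read in increasing leaving-group ability.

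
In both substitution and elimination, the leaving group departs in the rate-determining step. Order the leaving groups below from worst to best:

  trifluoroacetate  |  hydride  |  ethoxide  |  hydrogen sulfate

hydride < ethoxide < trifluoroacetate < hydrogen sulfate

A good leaving group is a weak base: the lower the pKₐ of its conjugate acid, the more readily it departs.
hydrogen sulfate: pKₐ(H₂SO₄) ≈ -3
trifluoroacetate: pKₐ(CF₃COOH) ≈ 0.2
ethoxide: pKₐ(CH₃CH₂OH) ≈ 16
hydride: pKₐ(H₂) ≈ 36
The question asks for worst first, so the sequence is read in increasing leaving-group ability.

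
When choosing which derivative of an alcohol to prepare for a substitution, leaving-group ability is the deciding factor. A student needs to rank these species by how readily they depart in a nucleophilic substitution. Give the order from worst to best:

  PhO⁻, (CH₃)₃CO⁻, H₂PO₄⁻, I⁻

I⁻: pKₐ(HI) ≈ -10 — large, highly polarisable; very weak base
H₂PO₄⁻: pKₐ(H₃PO₄) ≈ 2.1 — moderate base; biological leaving group after further activation
PhO⁻: pKₐ(C₆H₅OH (phenol)) ≈ 10 — resonance into the ring helps, but still a poor LG
(CH₃)₃CO⁻: pKₐ(t-BuOH) ≈ 18
Reversing gives the worst-to-best order requested.

(CH₃)₃CO⁻ < PhO⁻ < H₂PO₄⁻ < I⁻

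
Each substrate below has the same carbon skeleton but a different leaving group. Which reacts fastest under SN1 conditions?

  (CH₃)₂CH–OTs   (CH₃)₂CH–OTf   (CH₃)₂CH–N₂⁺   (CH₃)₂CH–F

(CH₃)₂CH–N₂⁺

The skeletons are identical, so relative rate is governed entirely by leaving-group ability.
Leaving-group ability tracks the stability of the departed species; conjugate-acid pKₐ is the usual yardstick (lower pKₐ → better LG).
(CH₃)₂CH–N₂⁺ loses N₂: no meaningful conjugate acid; N₂ departs as an exceptionally stable neutral molecule
(CH₃)₂CH–OTf loses OTf⁻: pKₐ(CF₃SO₃H (triflic acid)) ≈ -14
(CH₃)₂CH–OTs loses OTs⁻: pKₐ(p-CH₃C₆H₄SO₃H (TsOH)) ≈ -2.8
(CH₃)₂CH–F loses F⁻: pKₐ(HF) ≈ 3.2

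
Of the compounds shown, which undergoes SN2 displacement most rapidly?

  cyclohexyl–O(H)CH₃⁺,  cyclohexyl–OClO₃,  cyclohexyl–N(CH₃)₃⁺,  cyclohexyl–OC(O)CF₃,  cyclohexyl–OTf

cyclohexyl–OTf

Identical carbon frameworks mean the comparison reduces to leaving-group quality.
Rank by basicity of the departing species: weakest base leaves most easily.
cyclohexyl–OTf loses OTf⁻: pKₐ(CF₃SO₃H (triflic acid)) ≈ -14
cyclohexyl–OClO₃ loses ClO₄⁻: pKₐ(HClO₄) ≈ -10
cyclohexyl–O(H)CH₃⁺ loses R'OH: pKₐ(R'OH₂⁺) ≈ -2.4
cyclohexyl–OC(O)CF₃ loses CF₃COO⁻: pKₐ(CF₃COOH) ≈ 0.2
cyclohexyl–N(CH₃)₃⁺ loses NR'₃: pKₐ(R'₃NH⁺) ≈ 10.7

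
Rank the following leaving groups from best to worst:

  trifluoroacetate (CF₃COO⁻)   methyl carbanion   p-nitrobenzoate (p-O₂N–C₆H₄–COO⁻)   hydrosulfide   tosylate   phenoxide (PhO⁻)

tosylate > trifluoroacetate (CF₃COO⁻) > p-nitrobenzoate (p-O₂N–C₆H₄–COO⁻) > hydrosulfide > phenoxide (PhO⁻) > methyl carbanion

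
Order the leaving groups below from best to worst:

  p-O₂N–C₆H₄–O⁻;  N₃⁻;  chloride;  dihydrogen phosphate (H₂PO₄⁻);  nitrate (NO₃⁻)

chloride > nitrate (NO₃⁻) > dihydrogen phosphate (H₂PO₄⁻) > N₃⁻ > p-O₂N–C₆H₄–O⁻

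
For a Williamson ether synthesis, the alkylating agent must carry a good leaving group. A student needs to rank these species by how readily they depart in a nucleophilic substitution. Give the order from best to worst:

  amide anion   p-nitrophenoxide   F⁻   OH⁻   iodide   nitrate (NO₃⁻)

iodide > nitrate (NO₃⁻) > F⁻ > p-nitrophenoxide > OH⁻ > amide anion

Leaving-group ability tracks the stability of the departed species; conjugate-acid pKₐ is the usual yardstick (lower pKₐ → better LG).
iodide: pKₐ(HI) ≈ -10
nitrate (NO₃⁻): pKₐ(HNO₃) ≈ -1.3
F⁻: pKₐ(HF) ≈ 3.2 — small and strongly basic; the poor halide leaving group
p-nitrophenoxide: pKₐ(p-nitrophenol) ≈ 7.2 — nitro group delocalises the charge; the classic chromogenic LG
OH⁻: pKₐ(H₂O) ≈ 15.7 — strong base; essentially never leaves without prior activation
amide anion: pKₐ(NH₃) ≈ 38 — extremely strong base; never a leaving group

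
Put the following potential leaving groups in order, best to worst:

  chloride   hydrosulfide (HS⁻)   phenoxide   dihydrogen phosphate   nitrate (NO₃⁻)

chloride > nitrate (NO₃⁻) > dihydrogen phosphate > hydrosulfide (HS⁻) > phenoxide

Rank by basicity of the departing species: weakest base leaves most easily.
chloride: pKₐ(HCl) ≈ -7 — moderately weak base
nitrate (NO₃⁻): pKₐ(HNO₃) ≈ -1.3 — resonance-delocalised over three oxygens
dihydrogen phosphate: pKₐ(H₃PO₄) ≈ 2.1 — moderate base; biological leaving group after further activation
hydrosulfide (HS⁻): pKₐ(H₂S) ≈ 7 — larger and more polarisable than the oxygen analogue
phenoxide: pKₐ(C₆H₅OH (phenol)) ≈ 10 — resonance into the ring helps, but still a poor LG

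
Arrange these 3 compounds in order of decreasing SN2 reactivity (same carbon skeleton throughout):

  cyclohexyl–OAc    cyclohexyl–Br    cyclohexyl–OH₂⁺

cyclohexyl–Br > cyclohexyl–OH₂⁺ > cyclohexyl–OAc

Identical carbon frameworks mean the comparison reduces to leaving-group quality.
The more stable X⁻ (or X) is on its own — i.e. the weaker a base it is — the better a leaving group it makes.
cyclohexyl–Br loses Br⁻: pKₐ(HBr) ≈ -9
cyclohexyl–OH₂⁺ loses H₂O: pKₐ(H₃O⁺) ≈ -1.7
cyclohexyl–OAc loses AcO⁻: pKₐ(CH₃COOH) ≈ 4.8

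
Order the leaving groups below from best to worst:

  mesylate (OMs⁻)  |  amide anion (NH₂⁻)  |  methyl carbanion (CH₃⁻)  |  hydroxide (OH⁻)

mesylate (OMs⁻) > hydroxide (OH⁻) > amide anion (NH₂⁻) > methyl carbanion (CH₃⁻)

Leaving-group ability tracks the stability of the departed species; conjugate-acid pKₐ is the usual yardstick (lower pKₐ → better LG).
mesylate (OMs⁻): pKₐ(CH₃SO₃H (MsOH)) ≈ -1.9 — resonance-delocalised alkanesulfonate
hydroxide (OH⁻): pKₐ(H₂O) ≈ 15.7 — strong base; essentially never leaves without prior activation
amide anion (NH₂⁻): pKₐ(NH₃) ≈ 38 — extremely strong base; never a leaving group
methyl carbanion (CH₃⁻): pKₐ(CH₄) ≈ 48 — unstabilised carbanion; the worst conceivable leaving group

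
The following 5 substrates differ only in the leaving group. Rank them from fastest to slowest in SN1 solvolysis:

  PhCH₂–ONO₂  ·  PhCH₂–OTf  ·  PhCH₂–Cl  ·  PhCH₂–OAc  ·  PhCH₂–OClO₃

The skeletons are identical, so relative rate is governed entirely by leaving-group ability.
The more stable X⁻ (or X) is on its own — i.e. the weaker a base it is — the better a leaving group it makes.
PhCH₂–OTf loses OTf⁻: pKₐ(CF₃SO₃H (triflic acid)) ≈ -14
PhCH₂–OClO₃ loses ClO₄⁻: pKₐ(HClO₄) ≈ -10
PhCH₂–Cl loses Cl⁻: pKₐ(HCl) ≈ -7
PhCH₂–ONO₂ loses NO₃⁻: pKₐ(HNO₃) ≈ -1.3
PhCH₂–OAc loses AcO⁻: pKₐ(CH₃COOH) ≈ 4.8

PhCH₂–OTf > PhCH₂–OClO₃ > PhCH₂–Cl > PhCH₂–ONO₂ > PhCH₂–OAc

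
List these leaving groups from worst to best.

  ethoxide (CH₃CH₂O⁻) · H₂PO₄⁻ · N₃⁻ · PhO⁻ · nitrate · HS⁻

ethoxide (CH₃CH₂O⁻) < PhO⁻ < HS⁻ < N₃⁻ < H₂PO₄⁻ < nitrate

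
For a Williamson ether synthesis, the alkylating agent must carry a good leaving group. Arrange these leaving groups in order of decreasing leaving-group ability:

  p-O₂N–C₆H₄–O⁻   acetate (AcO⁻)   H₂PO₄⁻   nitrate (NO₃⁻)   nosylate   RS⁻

A good leaving group is a weak base: the lower the pKₐ of its conjugate acid, the more readily it departs.
nosylate: pKₐ(p-O₂NC₆H₄SO₃H) ≈ -3.5 — p-nitro group further stabilises the sulfonate
nitrate (NO₃⁻): pKₐ(HNO₃) ≈ -1.3
H₂PO₄⁻: pKₐ(H₃PO₄) ≈ 2.1 — moderate base; biological leaving group after further activation
acetate (AcO⁻): pKₐ(CH₃COOH) ≈ 4.8
p-O₂N–C₆H₄–O⁻: pKₐ(p-nitrophenol) ≈ 7.2 — nitro group delocalises the charge; the classic chromogenic LG
RS⁻: pKₐ(RSH (a thiol)) ≈ 10.5

nosylate > nitrate (NO₃⁻) > H₂PO₄⁻ > acetate (AcO⁻) > p-O₂N–C₆H₄–O⁻ > RS⁻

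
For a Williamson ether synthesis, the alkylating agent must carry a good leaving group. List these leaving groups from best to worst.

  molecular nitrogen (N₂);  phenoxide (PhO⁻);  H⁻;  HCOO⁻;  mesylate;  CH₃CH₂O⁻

Leaving-group ability tracks the stability of the departed species; conjugate-acid pKₐ is the usual yardstick (lower pKₐ → better LG).
molecular nitrogen (N₂): no meaningful conjugate acid; N₂ departs as an exceptionally stable neutral molecule
mesylate: pKₐ(CH₃SO₃H (MsOH)) ≈ -1.9 — resonance-delocalised alkanesulfonate
HCOO⁻: pKₐ(HCOOH) ≈ 3.8
phenoxide (PhO⁻): pKₐ(C₆H₅OH (phenol)) ≈ 10
CH₃CH₂O⁻: pKₐ(CH₃CH₂OH) ≈ 16
H⁻: pKₐ(H₂) ≈ 36 — extremely strong base; leaves only in special hydride-transfer contexts

molecular nitrogen (N₂) > mesylate > HCOO⁻ > phenoxide (PhO⁻) > CH₃CH₂O⁻ > H⁻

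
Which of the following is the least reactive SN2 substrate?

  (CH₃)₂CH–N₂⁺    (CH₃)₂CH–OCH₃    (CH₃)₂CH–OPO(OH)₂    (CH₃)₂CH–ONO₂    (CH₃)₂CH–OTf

With the same alkyl group throughout, only the leaving group differentiates the rates.
The more stable X⁻ (or X) is on its own — i.e. the weaker a base it is — the better a leaving group it makes.
(CH₃)₂CH–N₂⁺ loses N₂: no meaningful conjugate acid; N₂ departs as an exceptionally stable neutral molecule
(CH₃)₂CH–OTf loses OTf⁻: pKₐ(CF₃SO₃H (triflic acid)) ≈ -14
(CH₃)₂CH–ONO₂ loses NO₃⁻: pKₐ(HNO₃) ≈ -1.3
(CH₃)₂CH–OPO(OH)₂ loses H₂PO₄⁻: pKₐ(H₃PO₄) ≈ 2.1
(CH₃)₂CH–OCH₃ loses CH₃O⁻: pKₐ(CH₃OH) ≈ 15.5

(CH₃)₂CH–OCH₃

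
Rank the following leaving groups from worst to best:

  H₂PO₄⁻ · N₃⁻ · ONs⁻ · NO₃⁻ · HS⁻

The more stable X⁻ (or X) is on its own — i.e. the weaker a base it is — the better a leaving group it makes.
ONs⁻: pKₐ(p-O₂NC₆H₄SO₃H) ≈ -3.5 — p-nitro group further stabilises the sulfonate
NO₃⁻: pKₐ(HNO₃) ≈ -1.3
H₂PO₄⁻: pKₐ(H₃PO₄) ≈ 2.1 — moderate base; biological leaving group after further activation
N₃⁻: pKₐ(HN₃) ≈ 4.7
HS⁻: pKₐ(H₂S) ≈ 7 — larger and more polarisable than the oxygen analogue
The question asks for worst first, so the sequence is read in increasing leaving-group ability.

HS⁻ < N₃⁻ < H₂PO₄⁻ < NO₃⁻ < ONs⁻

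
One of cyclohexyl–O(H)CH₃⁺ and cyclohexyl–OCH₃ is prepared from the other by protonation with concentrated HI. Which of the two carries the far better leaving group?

cyclohexyl–O(H)CH₃⁺

From cyclohexyl–OCH₃ the departing group would be CH₃O⁻ (pKₐ(CH₃OH) ≈ 15.5). Strong base; alkoxides do not leave unassisted.
From cyclohexyl–O(H)CH₃⁺ the leaving group is R'OH (pKₐ(R'OH₂⁺) ≈ -2.4). Neutral; leaves from a protonated ether (an oxonium ion, R–O(H)R'⁺).
Protonation with concentrated HI works by allowing neutral methanol, rather than methoxide, to depart, making cyclohexyl–O(H)CH₃⁺ enormously more reactive.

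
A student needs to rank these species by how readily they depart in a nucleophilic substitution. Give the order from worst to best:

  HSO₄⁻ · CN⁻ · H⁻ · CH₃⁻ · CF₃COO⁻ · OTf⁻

The more stable X⁻ (or X) is on its own — i.e. the weaker a base it is — the better a leaving group it makes.
OTf⁻: pKₐ(CF₃SO₃H (triflic acid)) ≈ -14
HSO₄⁻: pKₐ(H₂SO₄) ≈ -3
CF₃COO⁻: pKₐ(CF₃COOH) ≈ 0.2
CN⁻: pKₐ(HCN) ≈ 9.2
H⁻: pKₐ(H₂) ≈ 36
CH₃⁻: pKₐ(CH₄) ≈ 48
Reversing gives the worst-to-best order requested.

CH₃⁻ < H⁻ < CN⁻ < CF₃COO⁻ < HSO₄⁻ < OTf⁻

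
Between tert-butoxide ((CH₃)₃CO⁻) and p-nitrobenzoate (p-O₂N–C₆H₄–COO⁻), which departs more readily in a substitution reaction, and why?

p-nitrobenzoate (p-O₂N–C₆H₄–COO⁻) is the better leaving group.
pKₐ(p-nitrobenzoic acid) ≈ 3.4 versus pKₐ(t-BuOH) ≈ 18: p-nitrobenzoate (p-O₂N–C₆H₄–COO⁻) is the much weaker base.
Electron-withdrawing nitro group stabilises the carboxylate.

p-nitrobenzoate (p-O₂N–C₆H₄–COO⁻)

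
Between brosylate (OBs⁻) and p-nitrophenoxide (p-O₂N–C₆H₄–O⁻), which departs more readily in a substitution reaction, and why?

brosylate (OBs⁻)

brosylate (OBs⁻) is the better leaving group.
pKₐ(p-BrC₆H₄SO₃H) ≈ -2.8 versus pKₐ(p-nitrophenol) ≈ 7.2: brosylate (OBs⁻) is the much weaker base.
Arenesulfonate with a p-bromo substituent.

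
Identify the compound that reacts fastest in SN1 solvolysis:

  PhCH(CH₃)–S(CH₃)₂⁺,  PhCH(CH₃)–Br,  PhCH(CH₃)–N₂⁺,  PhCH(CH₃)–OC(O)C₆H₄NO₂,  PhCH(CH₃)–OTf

PhCH(CH₃)–N₂⁺

The skeletons are identical, so relative rate is governed entirely by leaving-group ability.
The more stable X⁻ (or X) is on its own — i.e. the weaker a base it is — the better a leaving group it makes.
PhCH(CH₃)–N₂⁺ loses N₂: no meaningful conjugate acid; N₂ departs as an exceptionally stable neutral molecule
PhCH(CH₃)–OTf loses OTf⁻: pKₐ(CF₃SO₃H (triflic acid)) ≈ -14
PhCH(CH₃)–Br loses Br⁻: pKₐ(HBr) ≈ -9
PhCH(CH₃)–S(CH₃)₂⁺ loses SR'₂: pKₐ(R'₂SH⁺) ≈ -7
PhCH(CH₃)–OC(O)C₆H₄NO₂ loses p-O₂N–C₆H₄–COO⁻: pKₐ(p-nitrobenzoic acid) ≈ 3.4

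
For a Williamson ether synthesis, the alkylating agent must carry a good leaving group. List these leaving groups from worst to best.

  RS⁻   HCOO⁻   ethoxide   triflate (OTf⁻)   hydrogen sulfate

ethoxide < RS⁻ < HCOO⁻ < hydrogen sulfate < triflate (OTf⁻)

triflate (OTf⁻): pKₐ(CF₃SO₃H (triflic acid)) ≈ -14 — charge spread over three oxygens and a CF₃ group; the premier leaving group in synthesis
hydrogen sulfate: pKₐ(H₂SO₄) ≈ -3 — conjugate base of a strong mineral acid
HCOO⁻: pKₐ(HCOOH) ≈ 3.8
RS⁻: pKₐ(RSH (a thiol)) ≈ 10.5 — moderately basic; rarely leaves without activation
ethoxide: pKₐ(CH₃CH₂OH) ≈ 16 — strong base; alkoxides do not leave unassisted
Listed from poorest to best leaving group as asked.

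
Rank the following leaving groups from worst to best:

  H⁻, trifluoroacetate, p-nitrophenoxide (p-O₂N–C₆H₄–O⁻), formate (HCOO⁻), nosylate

H⁻ < p-nitrophenoxide (p-O₂N–C₆H₄–O⁻) < formate (HCOO⁻) < trifluoroacetate < nosylate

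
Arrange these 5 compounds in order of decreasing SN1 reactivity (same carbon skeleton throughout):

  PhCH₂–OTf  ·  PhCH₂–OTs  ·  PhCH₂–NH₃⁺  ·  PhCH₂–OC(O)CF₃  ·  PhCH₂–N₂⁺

With the same alkyl group throughout, only the leaving group differentiates the rates.
Rank by basicity of the departing species: weakest base leaves most easily.
PhCH₂–N₂⁺ loses N₂: no meaningful conjugate acid; N₂ departs as an exceptionally stable neutral molecule
PhCH₂–OTf loses OTf⁻: pKₐ(CF₃SO₃H (triflic acid)) ≈ -14
PhCH₂–OTs loses OTs⁻: pKₐ(p-CH₃C₆H₄SO₃H (TsOH)) ≈ -2.8
PhCH₂–OC(O)CF₃ loses CF₃COO⁻: pKₐ(CF₃COOH) ≈ 0.2
PhCH₂–NH₃⁺ loses NH₃: pKₐ(NH₄⁺) ≈ 9.2

PhCH₂–N₂⁺ > PhCH₂–OTf > PhCH₂–OTs > PhCH₂–OC(O)CF₃ > PhCH₂–NH₃⁺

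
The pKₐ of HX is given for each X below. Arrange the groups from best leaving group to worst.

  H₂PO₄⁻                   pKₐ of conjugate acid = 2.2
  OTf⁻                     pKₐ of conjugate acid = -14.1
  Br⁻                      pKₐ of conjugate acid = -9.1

Lower conjugate-acid pKₐ ⇒ weaker base ⇒ better leaving group.
Sorting by the given values: OTf⁻ (-14.1), Br⁻ (-9.1), H₂PO₄⁻ (2.2).

OTf⁻ > Br⁻ > H₂PO₄⁻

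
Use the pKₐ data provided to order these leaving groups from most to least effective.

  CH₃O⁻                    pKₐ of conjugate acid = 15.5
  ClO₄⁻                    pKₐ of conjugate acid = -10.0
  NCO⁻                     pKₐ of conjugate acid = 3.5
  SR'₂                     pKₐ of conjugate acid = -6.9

ClO₄⁻ > SR'₂ > NCO⁻ > CH₃O⁻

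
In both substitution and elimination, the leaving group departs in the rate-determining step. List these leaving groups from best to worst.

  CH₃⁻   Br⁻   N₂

N₂ > Br⁻ > CH₃⁻

N₂: no meaningful conjugate acid; N₂ departs as an exceptionally stable neutral molecule
Br⁻: pKₐ(HBr) ≈ -9 — weak base; good leaving group
CH₃⁻: pKₐ(CH₄) ≈ 48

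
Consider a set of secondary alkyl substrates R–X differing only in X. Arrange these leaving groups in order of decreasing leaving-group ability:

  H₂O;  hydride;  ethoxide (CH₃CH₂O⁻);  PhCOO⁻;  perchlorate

Rank by basicity of the departing species: weakest base leaves most easily.
perchlorate: pKₐ(HClO₄) ≈ -10 — extremely weak base; rarely used for safety reasons
H₂O: pKₐ(H₃O⁺) ≈ -1.7 — neutral; leaves from a protonated alcohol (R–OH₂⁺)
PhCOO⁻: pKₐ(C₆H₅COOH) ≈ 4.2 — aryl carboxylate
ethoxide (CH₃CH₂O⁻): pKₐ(CH₃CH₂OH) ≈ 16
hydride: pKₐ(H₂) ≈ 36 — extremely strong base; leaves only in special hydride-transfer contexts

perchlorate > H₂O > PhCOO⁻ > ethoxide (CH₃CH₂O⁻) > hydride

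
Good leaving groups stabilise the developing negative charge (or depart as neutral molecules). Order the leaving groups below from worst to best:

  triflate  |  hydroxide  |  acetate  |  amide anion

amide anion < hydroxide < acetate < triflate

Rank by basicity of the departing species: weakest base leaves most easily.
triflate: pKₐ(CF₃SO₃H (triflic acid)) ≈ -14
acetate: pKₐ(CH₃COOH) ≈ 4.8
hydroxide: pKₐ(H₂O) ≈ 15.7
amide anion: pKₐ(NH₃) ≈ 38
The question asks for worst first, so the sequence is read in increasing leaving-group ability.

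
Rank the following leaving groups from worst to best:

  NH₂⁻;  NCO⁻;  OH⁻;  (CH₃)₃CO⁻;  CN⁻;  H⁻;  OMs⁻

OMs⁻: pKₐ(CH₃SO₃H (MsOH)) ≈ -1.9 — resonance-delocalised alkanesulfonate
NCO⁻: pKₐ(HOCN) ≈ 3.5 — resonance between N and O
CN⁻: pKₐ(HCN) ≈ 9.2 — sp carbon stabilises the charge somewhat, but still a poor LG
OH⁻: pKₐ(H₂O) ≈ 15.7 — strong base; essentially never leaves without prior activation
(CH₃)₃CO⁻: pKₐ(t-BuOH) ≈ 18 — bulky, strongly basic alkoxide
H⁻: pKₐ(H₂) ≈ 36 — extremely strong base; leaves only in special hydride-transfer contexts
NH₂⁻: pKₐ(NH₃) ≈ 38
The question asks for worst first, so the sequence is read in increasing leaving-group ability.

NH₂⁻ < H⁻ < (CH₃)₃CO⁻ < OH⁻ < CN⁻ < NCO⁻ < OMs⁻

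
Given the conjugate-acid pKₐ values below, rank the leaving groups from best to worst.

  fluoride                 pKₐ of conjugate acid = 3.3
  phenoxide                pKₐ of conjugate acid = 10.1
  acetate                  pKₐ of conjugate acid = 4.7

fluoride > acetate > phenoxide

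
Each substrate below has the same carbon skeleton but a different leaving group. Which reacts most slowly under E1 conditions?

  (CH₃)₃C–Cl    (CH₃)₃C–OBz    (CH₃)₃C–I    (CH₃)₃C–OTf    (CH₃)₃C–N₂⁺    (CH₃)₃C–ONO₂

With the same alkyl group throughout, only the leaving group differentiates the rates.
Rank by basicity of the departing species: weakest base leaves most easily.
(CH₃)₃C–N₂⁺ loses N₂: no meaningful conjugate acid; N₂ departs as an exceptionally stable neutral molecule
(CH₃)₃C–OTf loses OTf⁻: pKₐ(CF₃SO₃H (triflic acid)) ≈ -14
(CH₃)₃C–I loses I⁻: pKₐ(HI) ≈ -10
(CH₃)₃C–Cl loses Cl⁻: pKₐ(HCl) ≈ -7
(CH₃)₃C–ONO₂ loses NO₃⁻: pKₐ(HNO₃) ≈ -1.3
(CH₃)₃C–OBz loses PhCOO⁻: pKₐ(C₆H₅COOH) ≈ 4.2

(CH₃)₃C–OBz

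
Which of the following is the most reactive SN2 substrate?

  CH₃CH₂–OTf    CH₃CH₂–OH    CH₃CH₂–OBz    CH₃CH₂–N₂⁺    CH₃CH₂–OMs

CH₃CH₂–N₂⁺

Same R in every case — rank the leaving groups.
A good leaving group is a weak base: the lower the pKₐ of its conjugate acid, the more readily it departs.
CH₃CH₂–N₂⁺ loses N₂: no meaningful conjugate acid; N₂ departs as an exceptionally stable neutral molecule
CH₃CH₂–OTf loses OTf⁻: pKₐ(CF₃SO₃H (triflic acid)) ≈ -14
CH₃CH₂–OMs loses OMs⁻: pKₐ(CH₃SO₃H (MsOH)) ≈ -1.9
CH₃CH₂–OBz loses PhCOO⁻: pKₐ(C₆H₅COOH) ≈ 4.2
CH₃CH₂–OH loses OH⁻: pKₐ(H₂O) ≈ 15.7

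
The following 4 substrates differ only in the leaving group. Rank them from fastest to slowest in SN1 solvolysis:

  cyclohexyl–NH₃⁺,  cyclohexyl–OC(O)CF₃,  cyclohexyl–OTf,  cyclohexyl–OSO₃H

cyclohexyl–OTf > cyclohexyl–OSO₃H > cyclohexyl–OC(O)CF₃ > cyclohexyl–NH₃⁺

Identical carbon frameworks mean the comparison reduces to leaving-group quality.
The more stable X⁻ (or X) is on its own — i.e. the weaker a base it is — the better a leaving group it makes.
cyclohexyl–OTf loses OTf⁻: pKₐ(CF₃SO₃H (triflic acid)) ≈ -14
cyclohexyl–OSO₃H loses HSO₄⁻: pKₐ(H₂SO₄) ≈ -3
cyclohexyl–OC(O)CF₃ loses CF₃COO⁻: pKₐ(CF₃COOH) ≈ 0.2
cyclohexyl–NH₃⁺ loses NH₃: pKₐ(NH₄⁺) ≈ 9.2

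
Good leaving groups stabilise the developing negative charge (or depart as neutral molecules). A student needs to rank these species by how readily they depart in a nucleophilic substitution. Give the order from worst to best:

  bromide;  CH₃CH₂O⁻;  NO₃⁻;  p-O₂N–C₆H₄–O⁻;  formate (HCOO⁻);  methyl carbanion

methyl carbanion < CH₃CH₂O⁻ < p-O₂N–C₆H₄–O⁻ < formate (HCOO⁻) < NO₃⁻ < bromide

The more stable X⁻ (or X) is on its own — i.e. the weaker a base it is — the better a leaving group it makes.
bromide: pKₐ(HBr) ≈ -9
NO₃⁻: pKₐ(HNO₃) ≈ -1.3
formate (HCOO⁻): pKₐ(HCOOH) ≈ 3.8
p-O₂N–C₆H₄–O⁻: pKₐ(p-nitrophenol) ≈ 7.2 — nitro group delocalises the charge; the classic chromogenic LG
CH₃CH₂O⁻: pKₐ(CH₃CH₂OH) ≈ 16 — strong base; alkoxides do not leave unassisted
methyl carbanion: pKₐ(CH₄) ≈ 48
Reversing gives the worst-to-best order requested.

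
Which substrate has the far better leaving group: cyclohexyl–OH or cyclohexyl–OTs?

From cyclohexyl–OH the departing group would be OH⁻ (pKₐ(H₂O) ≈ 15.7). Strong base; essentially never leaves without prior activation.
From cyclohexyl–OTs the leaving group is OTs⁻ (pKₐ(p-CH₃C₆H₄SO₃H (TsOH)) ≈ -2.8). Resonance-delocalised arenesulfonate.
(In practice cyclohexyl–OTs is made from cyclohexyl–OH by treatment with TsCl / pyridine, converting the hydroxyl into a tosylate.)

cyclohexyl–OTs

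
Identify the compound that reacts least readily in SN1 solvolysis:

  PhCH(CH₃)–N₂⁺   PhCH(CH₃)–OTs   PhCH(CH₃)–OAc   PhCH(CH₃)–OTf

Same R in every case — rank the leaving groups.
The more stable X⁻ (or X) is on its own — i.e. the weaker a base it is — the better a leaving group it makes.
PhCH(CH₃)–N₂⁺ loses N₂: no meaningful conjugate acid; N₂ departs as an exceptionally stable neutral molecule
PhCH(CH₃)–OTf loses OTf⁻: pKₐ(CF₃SO₃H (triflic acid)) ≈ -14
PhCH(CH₃)–OTs loses OTs⁻: pKₐ(p-CH₃C₆H₄SO₃H (TsOH)) ≈ -2.8
PhCH(CH₃)–OAc loses AcO⁻: pKₐ(CH₃COOH) ≈ 4.8

PhCH(CH₃)–OAc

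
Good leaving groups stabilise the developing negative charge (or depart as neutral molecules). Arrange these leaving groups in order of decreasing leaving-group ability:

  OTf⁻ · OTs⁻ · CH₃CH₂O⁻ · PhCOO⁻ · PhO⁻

OTf⁻ > OTs⁻ > PhCOO⁻ > PhO⁻ > CH₃CH₂O⁻

Rank by basicity of the departing species: weakest base leaves most easily.
OTf⁻: pKₐ(CF₃SO₃H (triflic acid)) ≈ -14
OTs⁻: pKₐ(p-CH₃C₆H₄SO₃H (TsOH)) ≈ -2.8
PhCOO⁻: pKₐ(C₆H₅COOH) ≈ 4.2
PhO⁻: pKₐ(C₆H₅OH (phenol)) ≈ 10
CH₃CH₂O⁻: pKₐ(CH₃CH₂OH) ≈ 16 — strong base; alkoxides do not leave unassisted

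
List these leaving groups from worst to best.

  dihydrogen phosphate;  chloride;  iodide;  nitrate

A good leaving group is a weak base: the lower the pKₐ of its conjugate acid, the more readily it departs.
iodide: pKₐ(HI) ≈ -10
chloride: pKₐ(HCl) ≈ -7
nitrate: pKₐ(HNO₃) ≈ -1.3
dihydrogen phosphate: pKₐ(H₃PO₄) ≈ 2.1
Listed from poorest to best leaving group as asked.

dihydrogen phosphate < nitrate < chloride < iodide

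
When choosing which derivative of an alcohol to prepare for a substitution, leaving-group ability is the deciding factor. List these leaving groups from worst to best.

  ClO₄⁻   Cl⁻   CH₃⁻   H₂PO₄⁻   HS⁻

Leaving-group ability tracks the stability of the departed species; conjugate-acid pKₐ is the usual yardstick (lower pKₐ → better LG).
ClO₄⁻: pKₐ(HClO₄) ≈ -10
Cl⁻: pKₐ(HCl) ≈ -7 — moderately weak base
H₂PO₄⁻: pKₐ(H₃PO₄) ≈ 2.1
HS⁻: pKₐ(H₂S) ≈ 7
CH₃⁻: pKₐ(CH₄) ≈ 48 — unstabilised carbanion; the worst conceivable leaving group
The question asks for worst first, so the sequence is read in increasing leaving-group ability.

CH₃⁻ < HS⁻ < H₂PO₄⁻ < Cl⁻ < ClO₄⁻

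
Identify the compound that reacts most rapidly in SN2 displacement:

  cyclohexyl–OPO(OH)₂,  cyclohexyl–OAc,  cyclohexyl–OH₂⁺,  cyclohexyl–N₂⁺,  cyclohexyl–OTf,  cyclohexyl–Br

Same R in every case — rank the leaving groups.
The more stable X⁻ (or X) is on its own — i.e. the weaker a base it is — the better a leaving group it makes.
cyclohexyl–N₂⁺ loses N₂: no meaningful conjugate acid; N₂ departs as an exceptionally stable neutral molecule
cyclohexyl–OTf loses OTf⁻: pKₐ(CF₃SO₃H (triflic acid)) ≈ -14
cyclohexyl–Br loses Br⁻: pKₐ(HBr) ≈ -9
cyclohexyl–OH₂⁺ loses H₂O: pKₐ(H₃O⁺) ≈ -1.7
cyclohexyl–OPO(OH)₂ loses H₂PO₄⁻: pKₐ(H₃PO₄) ≈ 2.1
cyclohexyl–OAc loses AcO⁻: pKₐ(CH₃COOH) ≈ 4.8

cyclohexyl–N₂⁺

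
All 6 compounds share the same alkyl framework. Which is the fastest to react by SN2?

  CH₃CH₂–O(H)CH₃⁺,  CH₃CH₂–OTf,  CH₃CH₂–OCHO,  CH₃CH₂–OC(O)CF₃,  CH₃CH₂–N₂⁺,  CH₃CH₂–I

CH₃CH₂–N₂⁺

The skeletons are identical, so relative rate is governed entirely by leaving-group ability.
A good leaving group is a weak base: the lower the pKₐ of its conjugate acid, the more readily it departs.
CH₃CH₂–N₂⁺ loses N₂: no meaningful conjugate acid; N₂ departs as an exceptionally stable neutral molecule
CH₃CH₂–OTf loses OTf⁻: pKₐ(CF₃SO₃H (triflic acid)) ≈ -14
CH₃CH₂–I loses I⁻: pKₐ(HI) ≈ -10
CH₃CH₂–O(H)CH₃⁺ loses R'OH: pKₐ(R'OH₂⁺) ≈ -2.4
CH₃CH₂–OC(O)CF₃ loses CF₃COO⁻: pKₐ(CF₃COOH) ≈ 0.2
CH₃CH₂–OCHO loses HCOO⁻: pKₐ(HCOOH) ≈ 3.8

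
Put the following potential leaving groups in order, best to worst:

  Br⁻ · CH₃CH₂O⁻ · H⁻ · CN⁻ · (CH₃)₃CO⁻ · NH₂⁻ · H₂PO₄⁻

Br⁻ > H₂PO₄⁻ > CN⁻ > CH₃CH₂O⁻ > (CH₃)₃CO⁻ > H⁻ > NH₂⁻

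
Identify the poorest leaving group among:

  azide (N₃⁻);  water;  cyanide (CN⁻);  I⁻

cyanide (CN⁻)

The more stable X⁻ (or X) is on its own — i.e. the weaker a base it is — the better a leaving group it makes.
I⁻: pKₐ(HI) ≈ -10
water: pKₐ(H₃O⁺) ≈ -1.7
azide (N₃⁻): pKₐ(HN₃) ≈ 4.7
cyanide (CN⁻): pKₐ(HCN) ≈ 9.2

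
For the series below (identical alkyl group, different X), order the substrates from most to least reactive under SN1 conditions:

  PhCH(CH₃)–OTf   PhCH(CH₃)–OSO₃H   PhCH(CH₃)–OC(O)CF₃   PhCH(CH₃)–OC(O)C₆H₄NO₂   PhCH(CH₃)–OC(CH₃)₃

PhCH(CH₃)–OTf > PhCH(CH₃)–OSO₃H > PhCH(CH₃)–OC(O)CF₃ > PhCH(CH₃)–OC(O)C₆H₄NO₂ > PhCH(CH₃)–OC(CH₃)₃

The skeletons are identical, so relative rate is governed entirely by leaving-group ability.
Rank by basicity of the departing species: weakest base leaves most easily.
PhCH(CH₃)–OTf loses OTf⁻: pKₐ(CF₃SO₃H (triflic acid)) ≈ -14
PhCH(CH₃)–OSO₃H loses HSO₄⁻: pKₐ(H₂SO₄) ≈ -3
PhCH(CH₃)–OC(O)CF₃ loses CF₃COO⁻: pKₐ(CF₃COOH) ≈ 0.2
PhCH(CH₃)–OC(O)C₆H₄NO₂ loses p-O₂N–C₆H₄–COO⁻: pKₐ(p-nitrobenzoic acid) ≈ 3.4
PhCH(CH₃)–OC(CH₃)₃ loses (CH₃)₃CO⁻: pKₐ(t-BuOH) ≈ 18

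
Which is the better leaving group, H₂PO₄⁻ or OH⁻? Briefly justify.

H₂PO₄⁻ is the better leaving group.
pKₐ(H₃PO₄) ≈ 2.1 versus pKₐ(H₂O) ≈ 15.7: H₂PO₄⁻ is the much weaker base.
Moderate base; biological leaving group after further activation.

H₂PO₄⁻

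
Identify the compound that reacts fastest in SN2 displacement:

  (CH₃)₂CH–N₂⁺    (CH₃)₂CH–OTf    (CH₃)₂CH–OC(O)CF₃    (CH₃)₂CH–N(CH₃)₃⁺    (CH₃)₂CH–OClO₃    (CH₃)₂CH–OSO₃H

(CH₃)₂CH–N₂⁺

Same R in every case — rank the leaving groups.
Leaving-group ability tracks the stability of the departed species; conjugate-acid pKₐ is the usual yardstick (lower pKₐ → better LG).
(CH₃)₂CH–N₂⁺ loses N₂: no meaningful conjugate acid; N₂ departs as an exceptionally stable neutral molecule
(CH₃)₂CH–OTf loses OTf⁻: pKₐ(CF₃SO₃H (triflic acid)) ≈ -14
(CH₃)₂CH–OClO₃ loses ClO₄⁻: pKₐ(HClO₄) ≈ -10
(CH₃)₂CH–OSO₃H loses HSO₄⁻: pKₐ(H₂SO₄) ≈ -3
(CH₃)₂CH–OC(O)CF₃ loses CF₃COO⁻: pKₐ(CF₃COOH) ≈ 0.2
(CH₃)₂CH–N(CH₃)₃⁺ loses NR'₃: pKₐ(R'₃NH⁺) ≈ 10.7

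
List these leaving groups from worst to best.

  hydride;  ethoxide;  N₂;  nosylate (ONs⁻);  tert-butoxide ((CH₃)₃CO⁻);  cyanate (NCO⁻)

N₂: no meaningful conjugate acid; N₂ departs as an exceptionally stable neutral molecule
nosylate (ONs⁻): pKₐ(p-O₂NC₆H₄SO₃H) ≈ -3.5
cyanate (NCO⁻): pKₐ(HOCN) ≈ 3.5 — resonance between N and O
ethoxide: pKₐ(CH₃CH₂OH) ≈ 16 — strong base; alkoxides do not leave unassisted
tert-butoxide ((CH₃)₃CO⁻): pKₐ(t-BuOH) ≈ 18 — bulky, strongly basic alkoxide
hydride: pKₐ(H₂) ≈ 36
Reversing gives the worst-to-best order requested.

hydride < tert-butoxide ((CH₃)₃CO⁻) < ethoxide < cyanate (NCO⁻) < nosylate (ONs⁻) < N₂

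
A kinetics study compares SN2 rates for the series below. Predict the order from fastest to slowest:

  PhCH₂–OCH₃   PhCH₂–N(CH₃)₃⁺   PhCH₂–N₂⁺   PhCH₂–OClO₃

The skeletons are identical, so relative rate is governed entirely by leaving-group ability.
The more stable X⁻ (or X) is on its own — i.e. the weaker a base it is — the better a leaving group it makes.
PhCH₂–N₂⁺ loses N₂: no meaningful conjugate acid; N₂ departs as an exceptionally stable neutral molecule
PhCH₂–OClO₃ loses ClO₄⁻: pKₐ(HClO₄) ≈ -10
PhCH₂–N(CH₃)₃⁺ loses NR'₃: pKₐ(R'₃NH⁺) ≈ 10.7
PhCH₂–OCH₃ loses CH₃O⁻: pKₐ(CH₃OH) ≈ 15.5

PhCH₂–N₂⁺ > PhCH₂–OClO₃ > PhCH₂–N(CH₃)₃⁺ > PhCH₂–OCH₃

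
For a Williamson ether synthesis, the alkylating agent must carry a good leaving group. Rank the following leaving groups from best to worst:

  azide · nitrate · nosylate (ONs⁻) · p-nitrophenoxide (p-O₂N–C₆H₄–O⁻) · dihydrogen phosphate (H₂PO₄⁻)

nosylate (ONs⁻) > nitrate > dihydrogen phosphate (H₂PO₄⁻) > azide > p-nitrophenoxide (p-O₂N–C₆H₄–O⁻)

nosylate (ONs⁻): pKₐ(p-O₂NC₆H₄SO₃H) ≈ -3.5 — p-nitro group further stabilises the sulfonate
nitrate: pKₐ(HNO₃) ≈ -1.3
dihydrogen phosphate (H₂PO₄⁻): pKₐ(H₃PO₄) ≈ 2.1
azide: pKₐ(HN₃) ≈ 4.7 — linear, resonance-stabilised
p-nitrophenoxide (p-O₂N–C₆H₄–O⁻): pKₐ(p-nitrophenol) ≈ 7.2 — nitro group delocalises the charge; the classic chromogenic LG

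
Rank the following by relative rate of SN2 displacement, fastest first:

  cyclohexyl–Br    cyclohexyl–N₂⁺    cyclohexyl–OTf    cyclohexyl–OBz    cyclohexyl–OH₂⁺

cyclohexyl–N₂⁺ > cyclohexyl–OTf > cyclohexyl–Br > cyclohexyl–OH₂⁺ > cyclohexyl–OBz

Identical carbon frameworks mean the comparison reduces to leaving-group quality.
The more stable X⁻ (or X) is on its own — i.e. the weaker a base it is — the better a leaving group it makes.
cyclohexyl–N₂⁺ loses N₂: no meaningful conjugate acid; N₂ departs as an exceptionally stable neutral molecule
cyclohexyl–OTf loses OTf⁻: pKₐ(CF₃SO₃H (triflic acid)) ≈ -14
cyclohexyl–Br loses Br⁻: pKₐ(HBr) ≈ -9
cyclohexyl–OH₂⁺ loses H₂O: pKₐ(H₃O⁺) ≈ -1.7
cyclohexyl–OBz loses PhCOO⁻: pKₐ(C₆H₅COOH) ≈ 4.2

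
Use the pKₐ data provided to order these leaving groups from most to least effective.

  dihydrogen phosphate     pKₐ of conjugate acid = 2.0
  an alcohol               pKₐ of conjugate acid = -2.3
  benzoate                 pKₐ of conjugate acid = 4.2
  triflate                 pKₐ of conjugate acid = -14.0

triflate > an alcohol > dihydrogen phosphate > benzoate

Lower conjugate-acid pKₐ ⇒ weaker base ⇒ better leaving group.
Sorting by the given values: triflate (-14.0), an alcohol (-2.3), dihydrogen phosphate (2.0), benzoate (4.2).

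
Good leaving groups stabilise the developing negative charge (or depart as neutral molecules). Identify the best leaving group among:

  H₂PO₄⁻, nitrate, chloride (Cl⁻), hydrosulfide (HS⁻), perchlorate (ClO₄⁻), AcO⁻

perchlorate (ClO₄⁻)

Rank by basicity of the departing species: weakest base leaves most easily.
perchlorate (ClO₄⁻): pKₐ(HClO₄) ≈ -10
chloride (Cl⁻): pKₐ(HCl) ≈ -7
nitrate: pKₐ(HNO₃) ≈ -1.3
H₂PO₄⁻: pKₐ(H₃PO₄) ≈ 2.1
AcO⁻: pKₐ(CH₃COOH) ≈ 4.8
hydrosulfide (HS⁻): pKₐ(H₂S) ≈ 7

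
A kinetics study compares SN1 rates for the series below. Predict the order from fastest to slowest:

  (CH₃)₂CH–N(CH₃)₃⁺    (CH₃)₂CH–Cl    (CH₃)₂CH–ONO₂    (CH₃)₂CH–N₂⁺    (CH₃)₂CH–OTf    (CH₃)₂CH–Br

(CH₃)₂CH–N₂⁺ > (CH₃)₂CH–OTf > (CH₃)₂CH–Br > (CH₃)₂CH–Cl > (CH₃)₂CH–ONO₂ > (CH₃)₂CH–N(CH₃)₃⁺

The skeletons are identical, so relative rate is governed entirely by leaving-group ability.
A good leaving group is a weak base: the lower the pKₐ of its conjugate acid, the more readily it departs.
(CH₃)₂CH–N₂⁺ loses N₂: no meaningful conjugate acid; N₂ departs as an exceptionally stable neutral molecule
(CH₃)₂CH–OTf loses OTf⁻: pKₐ(CF₃SO₃H (triflic acid)) ≈ -14
(CH₃)₂CH–Br loses Br⁻: pKₐ(HBr) ≈ -9
(CH₃)₂CH–Cl loses Cl⁻: pKₐ(HCl) ≈ -7
(CH₃)₂CH–ONO₂ loses NO₃⁻: pKₐ(HNO₃) ≈ -1.3
(CH₃)₂CH–N(CH₃)₃⁺ loses NR'₃: pKₐ(R'₃NH⁺) ≈ 10.7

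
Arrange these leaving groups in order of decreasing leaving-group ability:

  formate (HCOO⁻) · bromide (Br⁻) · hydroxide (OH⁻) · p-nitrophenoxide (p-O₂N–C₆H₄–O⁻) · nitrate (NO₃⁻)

bromide (Br⁻): pKₐ(HBr) ≈ -9 — weak base; good leaving group
nitrate (NO₃⁻): pKₐ(HNO₃) ≈ -1.3
formate (HCOO⁻): pKₐ(HCOOH) ≈ 3.8 — resonance-stabilised carboxylate
p-nitrophenoxide (p-O₂N–C₆H₄–O⁻): pKₐ(p-nitrophenol) ≈ 7.2
hydroxide (OH⁻): pKₐ(H₂O) ≈ 15.7 — strong base; essentially never leaves without prior activation

bromide (Br⁻) > nitrate (NO₃⁻) > formate (HCOO⁻) > p-nitrophenoxide (p-O₂N–C₆H₄–O⁻) > hydroxide (OH⁻)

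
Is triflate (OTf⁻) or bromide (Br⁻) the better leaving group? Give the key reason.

triflate (OTf⁻)

triflate (OTf⁻) is the better leaving group.
pKₐ(CF₃SO₃H (triflic acid)) ≈ -14 versus pKₐ(HBr) ≈ -9: triflate (OTf⁻) is the much weaker base.
Charge spread over three oxygens and a CF₃ group; the premier leaving group in synthesis.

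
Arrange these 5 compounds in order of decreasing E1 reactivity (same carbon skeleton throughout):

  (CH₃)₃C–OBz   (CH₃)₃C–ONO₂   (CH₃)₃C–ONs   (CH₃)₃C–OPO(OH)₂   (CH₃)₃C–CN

Identical carbon frameworks mean the comparison reduces to leaving-group quality.
Rank by basicity of the departing species: weakest base leaves most easily.
(CH₃)₃C–ONs loses ONs⁻: pKₐ(p-O₂NC₆H₄SO₃H) ≈ -3.5
(CH₃)₃C–ONO₂ loses NO₃⁻: pKₐ(HNO₃) ≈ -1.3
(CH₃)₃C–OPO(OH)₂ loses H₂PO₄⁻: pKₐ(H₃PO₄) ≈ 2.1
(CH₃)₃C–OBz loses PhCOO⁻: pKₐ(C₆H₅COOH) ≈ 4.2
(CH₃)₃C–CN loses CN⁻: pKₐ(HCN) ≈ 9.2

(CH₃)₃C–ONs > (CH₃)₃C–ONO₂ > (CH₃)₃C–OPO(OH)₂ > (CH₃)₃C–OBz > (CH₃)₃C–CN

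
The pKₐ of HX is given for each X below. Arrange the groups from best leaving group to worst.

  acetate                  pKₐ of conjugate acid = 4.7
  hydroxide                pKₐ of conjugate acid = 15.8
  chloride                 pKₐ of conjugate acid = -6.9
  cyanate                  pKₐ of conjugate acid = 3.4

chloride > cyanate > acetate > hydroxide

Lower conjugate-acid pKₐ ⇒ weaker base ⇒ better leaving group.
Sorting by the given values: chloride (-6.9), cyanate (3.4), acetate (4.7), hydroxide (15.8).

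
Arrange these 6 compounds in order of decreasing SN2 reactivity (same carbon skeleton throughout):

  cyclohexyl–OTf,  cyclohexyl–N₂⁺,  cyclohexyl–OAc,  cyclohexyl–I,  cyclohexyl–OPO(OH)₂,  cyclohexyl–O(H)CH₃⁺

The skeletons are identical, so relative rate is governed entirely by leaving-group ability.
Rank by basicity of the departing species: weakest base leaves most easily.
cyclohexyl–N₂⁺ loses N₂: no meaningful conjugate acid; N₂ departs as an exceptionally stable neutral molecule
cyclohexyl–OTf loses OTf⁻: pKₐ(CF₃SO₃H (triflic acid)) ≈ -14
cyclohexyl–I loses I⁻: pKₐ(HI) ≈ -10
cyclohexyl–O(H)CH₃⁺ loses R'OH: pKₐ(R'OH₂⁺) ≈ -2.4
cyclohexyl–OPO(OH)₂ loses H₂PO₄⁻: pKₐ(H₃PO₄) ≈ 2.1
cyclohexyl–OAc loses AcO⁻: pKₐ(CH₃COOH) ≈ 4.8

cyclohexyl–N₂⁺ > cyclohexyl–OTf > cyclohexyl–I > cyclohexyl–O(H)CH₃⁺ > cyclohexyl–OPO(OH)₂ > cyclohexyl–OAc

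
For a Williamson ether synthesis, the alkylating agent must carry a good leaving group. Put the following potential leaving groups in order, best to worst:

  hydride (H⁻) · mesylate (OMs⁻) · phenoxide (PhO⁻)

mesylate (OMs⁻) > phenoxide (PhO⁻) > hydride (H⁻)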